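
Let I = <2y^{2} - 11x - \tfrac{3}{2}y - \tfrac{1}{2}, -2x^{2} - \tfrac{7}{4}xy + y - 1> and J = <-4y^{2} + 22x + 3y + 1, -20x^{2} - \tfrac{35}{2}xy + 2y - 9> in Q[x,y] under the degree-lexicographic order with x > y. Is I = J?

Equality of ideals is decidable: compute both reduced Gröbner bases (unique for the ordering) and check whether they agree.
Buchberger on the first generating set:
f_1 = 2y^{2} - 11x - \tfrac{3}{2}y - \tfrac{1}{2}, LT = y^{2}.
f_2 = -2x^{2} - \tfrac{7}{4}xy + y - 1, LT = x^{2}.

The S-polynomials (S(f_1,f_2)) all reduce to 0 modulo the current basis, so we have a Gröbner basis.
Inter-reduce: drop elements whose leading term is divisible by another's, tail-reduce, and make monic.
Reduced Gröbner basis: {x^{2} + \tfrac{7}{8}xy - \tfrac{1}{2}y + \tfrac{1}{2}, y^{2} - \tfrac{11}{2}x - \tfrac{3}{4}y - \tfrac{1}{4}}.

Buchberger on the second generating set:
h_1 = -4y^{2} + 22x + 3y + 1, LT = y^{2}.
h_2 = -20x^{2} - \tfrac{35}{2}xy + 2y - 9, LT = x^{2}.

The S-polynomials (S(h_1,h_2)) all reduce to 0 modulo the current basis, so we have a Gröbner basis.
Inter-reduce: drop elements whose leading term is divisible by another's, tail-reduce, and make monic.
Reduced Gröbner basis: {x^{2} + \tfrac{7}{8}xy - \tfrac{1}{10}y + \tfrac{9}{20}, y^{2} - \tfrac{11}{2}x - \tfrac{3}{4}y - \tfrac{1}{4}}.

These differ, so the ideals are not equal.

No, the ideals differ.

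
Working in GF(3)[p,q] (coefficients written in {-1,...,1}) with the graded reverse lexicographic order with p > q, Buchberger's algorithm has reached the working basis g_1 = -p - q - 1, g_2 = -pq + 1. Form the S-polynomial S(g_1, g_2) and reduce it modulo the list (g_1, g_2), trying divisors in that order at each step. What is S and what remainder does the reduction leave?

S(g_1, g_2) = q^2 + q + 1; remainder on division = q^2 + q + 1.

lcm(LM(g_1), LM(g_2)) = pq.
S = (lcm/LT(g_1))·g_1 − (lcm/LT(g_2))·g_2 = q^2 + q + 1.
Reduce S modulo (g_1, g_2) in that order:
  leading term q^2: no divisor's leading term divides it; move q^2 to the remainder.
  leading term q: no divisor's leading term divides it; move q to the remainder.
  leading term 1: no divisor's leading term divides it; move 1 to the remainder.
The remainder q^2 + q + 1 is nonzero, so it would be added as the next basis element.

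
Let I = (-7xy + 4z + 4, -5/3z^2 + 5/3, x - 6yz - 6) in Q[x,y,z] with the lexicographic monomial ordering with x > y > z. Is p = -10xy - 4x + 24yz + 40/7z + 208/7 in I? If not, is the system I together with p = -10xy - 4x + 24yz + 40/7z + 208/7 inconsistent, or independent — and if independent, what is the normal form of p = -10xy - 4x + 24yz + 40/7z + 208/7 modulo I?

First compute the reduced Gröbner basis of I by Buchberger's algorithm.
f_1 = -7xy + 4z + 4, LT = xy.
f_2 = -5/3z^2 + 5/3, LT = z^2.
f_3 = x - 6yz - 6, LT = x.

S(f_1,f_3): lcm = xy. S = 6y^2z + 6y - 4/7z - 4/7.
  leading term y^2z: no divisor's leading term divides it; move 6y^2z to the remainder.
  leading term y: no divisor's leading term divides it; move 6y to the remainder.
  leading term z: no divisor's leading term divides it; move -4/7z to the remainder.
  leading term 1: no divisor's leading term divides it; move -4/7 to the remainder.
  remainder 6y^2z + 6y - 4/7z - 4/7 ≠ 0; add h_4 = 6y^2z + 6y - 4/7z - 4/7 to the basis.

S(f_2,h_4): lcm = y^2z^2. S = -y^2 - yz + 2/21z^2 + 2/21z.
  leading term y^2: no divisor's leading term divides it; move -y^2 to the remainder.
  leading term yz: no divisor's leading term divides it; move -yz to the remainder.
  leading term z^2: subtract (-2/35)·f_2 from 2/21z^2 + 2/21z → 2/21z + 2/21
  leading term z: no divisor's leading term divides it; move 2/21z to the remainder.
  leading term 1: no divisor's leading term divides it; move 2/21 to the remainder.
  remainder -y^2 - yz + 2/21z + 2/21 ≠ 0; add h_5 = -y^2 - yz + 2/21z + 2/21 to the basis.

The other S-polynomials (S(f_1,f_2), S(f_2,f_3), S(f_1,h_4), S(f_3,h_4), S(f_1,h_5), S(f_2,h_5), S(f_3,h_5), S(h_4,h_5)) all reduce to 0 modulo the current basis, so we have a Gröbner basis.
Inter-reduce: drop elements whose leading term is divisible by another's, tail-reduce, and make monic.
Reduced Gröbner basis: {x - 6yz - 6, y^2 + yz - 2/21z - 2/21, z^2 - 1}.
Label its elements g_1 = x - 6yz - 6, g_2 = y^2 + yz - 2/21z - 2/21, g_3 = z^2 - 1.

Reduce p = -10xy - 4x + 24yz + 40/7z + 208/7 modulo G:
  leading term xy: subtract (-10y)·g_1 from -10xy - 4x + 24yz + 40/7z + 208/7 → -4x - 60y^2z + 24yz - 60y + 40/7z + 208/7
  leading term x: subtract (-4)·g_1 from -4x - 60y^2z + 24yz - 60y + 40/7z + 208/7 → -60y^2z - 60y + 40/7z + 40/7
  leading term y^2z: subtract (-60z)·g_2 from -60y^2z - 60y + 40/7z + 40/7 → 60yz^2 - 60y - 40/7z^2 + 40/7
  leading term yz^2: subtract (60y)·g_3 from 60yz^2 - 60y - 40/7z^2 + 40/7 → -40/7z^2 + 40/7
  leading term z^2: subtract (-40/7)·g_3 from -40/7z^2 + 40/7 → 0
  normal form = 0.
Since the normal form is 0, p ∈ I.

Ideal membership is decidable via reduction modulo a Gröbner basis.

-10xy - 4x + 24yz + 40/7z + 208/7 lies in I (it reduces to 0).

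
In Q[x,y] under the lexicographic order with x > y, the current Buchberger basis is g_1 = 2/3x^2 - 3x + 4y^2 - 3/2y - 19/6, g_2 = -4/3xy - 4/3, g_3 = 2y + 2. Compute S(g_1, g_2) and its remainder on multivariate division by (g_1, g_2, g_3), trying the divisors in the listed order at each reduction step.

lcm(LM(g_1), LM(g_2)) = x^2y.
S = (lcm/LT(g_1))·g_1 − (lcm/LT(g_2))·g_2 = -9/2xy - x + 6y^3 - 9/4y^2 - 19/4y.
Reduce S modulo (g_1, g_2, g_3) in that order:
  leading term xy: subtract (27/8)·g_2 from -9/2xy - x + 6y^3 - 9/4y^2 - 19/4y → -x + 6y^3 - 9/4y^2 - 19/4y + 9/2
  leading term x: no divisor's leading term divides it; move -x to the remainder.
  leading term y^3: subtract (3y^2)·g_3 from 6y^3 - 9/4y^2 - 19/4y + 9/2 → -33/4y^2 - 19/4y + 9/2
  leading term y^2: subtract (-33/8y)·g_3 from -33/4y^2 - 19/4y + 9/2 → 7/2y + 9/2
  leading term y: subtract (7/4)·g_3 from 7/2y + 9/2 → 1
  leading term 1: no divisor's leading term divides it; move 1 to the remainder.
The remainder -x + 1 is nonzero, so it would be added as the next basis element.
This is the inner loop of Buchberger's algorithm — each nonzero remainder becomes a new basis element.

S(g_1, g_2) = -9/2xy - x + 6y^3 - 9/4y^2 - 19/4y; remainder on division = -x + 1.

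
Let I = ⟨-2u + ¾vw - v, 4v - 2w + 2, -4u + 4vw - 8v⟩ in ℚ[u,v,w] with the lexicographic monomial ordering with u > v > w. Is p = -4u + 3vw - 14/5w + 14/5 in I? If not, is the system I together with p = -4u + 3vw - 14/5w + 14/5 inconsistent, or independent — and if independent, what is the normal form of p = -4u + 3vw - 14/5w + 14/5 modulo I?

-4u + 3vw - 14/5w + 14/5 lies in I (it reduces to 0).

First compute the reduced Gröbner basis of I by Buchberger's algorithm.
f_1 = -2u + ¾vw - v, LT = u.
f_2 = 4v - 2w + 2, LT = v.
f_3 = -4u + 4vw - 8v, LT = u.

S(f_1,f_3): lcm = u. S = ⅝vw - 3/2v.
  leading term vw: subtract (5/32w)·f_2 from ⅝vw - 3/2v → -3/2v + 5/16w² - 5/16w
  leading term v: subtract (-⅜)·f_2 from -3/2v + 5/16w² - 5/16w → 5/16w² - 17/16w + ¾
  leading term w²: no divisor's leading term divides it; move 5/16w² to the remainder.
  leading term w: no divisor's leading term divides it; move -17/16w to the remainder.
  leading term 1: no divisor's leading term divides it; move ¾ to the remainder.
  remainder 5/16w² - 17/16w + ¾ ≠ 0; add h_4 = 5/16w² - 17/16w + ¾ to the basis.

The other S-polynomials (S(f_1,f_2), S(f_2,f_3), S(f_1,h_4), S(f_2,h_4), S(f_3,h_4)) all reduce to 0 modulo the current basis, so we have a Gröbner basis.
Inter-reduce: drop elements whose leading term is divisible by another's, tail-reduce, and make monic.
Reduced Gröbner basis: {u - ⅕w + ⅕, v - ½w + ½, w² - 17/5w + 12/5}.
Label its elements g_1 = u - ⅕w + ⅕, g_2 = v - ½w + ½, g_3 = w² - 17/5w + 12/5.

Reduce p = -4u + 3vw - 14/5w + 14/5 modulo G:
  leading term u: subtract (-4)·g_1 from -4u + 3vw - 14/5w + 14/5 → 3vw - 18/5w + 18/5
  leading term vw: subtract (3w)·g_2 from 3vw - 18/5w + 18/5 → 3/2w² - 51/10w + 18/5
  leading term w²: subtract (3/2)·g_3 from 3/2w² - 51/10w + 18/5 → 0
  normal form = 0.
Since the normal form is 0, p ∈ I.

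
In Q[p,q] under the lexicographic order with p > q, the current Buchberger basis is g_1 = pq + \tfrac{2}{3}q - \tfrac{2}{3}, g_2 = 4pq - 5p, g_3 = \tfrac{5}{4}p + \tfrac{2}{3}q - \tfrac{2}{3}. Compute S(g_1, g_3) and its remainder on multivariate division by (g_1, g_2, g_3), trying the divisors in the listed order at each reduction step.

S(g_1, g_3) = -\tfrac{8}{15}q^{2} + \tfrac{6}{5}q - \tfrac{2}{3}; remainder on division = -\tfrac{8}{15}q^{2} + \tfrac{6}{5}q - \tfrac{2}{3}.

lcm(LM(g_1), LM(g_3)) = pq.
S = (lcm/LT(g_1))·g_1 − (lcm/LT(g_3))·g_3 = -\tfrac{8}{15}q^{2} + \tfrac{6}{5}q - \tfrac{2}{3}.
Reduce S modulo (g_1, g_2, g_3) in that order:
  leading term q^{2}: no divisor's leading term divides it; move -\tfrac{8}{15}q^{2} to the remainder.
  leading term q: no divisor's leading term divides it; move \tfrac{6}{5}q to the remainder.
  leading term 1: no divisor's leading term divides it; move -\tfrac{2}{3} to the remainder.
The remainder -\tfrac{8}{15}q^{2} + \tfrac{6}{5}q - \tfrac{2}{3} is nonzero, so it would be added as the next basis element.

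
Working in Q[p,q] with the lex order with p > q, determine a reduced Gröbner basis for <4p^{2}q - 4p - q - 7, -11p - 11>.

f_1 = 4p^{2}q - 4p - q - 7, LT = p^{2}q.
f_2 = -11p - 11, LT = p.

S(f_1,f_2): lcm = p^{2}q. S = -pq - p - \tfrac{1}{4}q - \tfrac{7}{4}.
  leading term pq: subtract (\tfrac{1}{11}q)·f_2 from -pq - p - \tfrac{1}{4}q - \tfrac{7}{4} → -p + \tfrac{3}{4}q - \tfrac{7}{4}
  leading term p: subtract (\tfrac{1}{11})·f_2 from -p + \tfrac{3}{4}q - \tfrac{7}{4} → \tfrac{3}{4}q - \tfrac{3}{4}
  leading term q: no divisor's leading term divides it; move \tfrac{3}{4}q to the remainder.
  leading term 1: no divisor's leading term divides it; move -\tfrac{3}{4} to the remainder.
  remainder \tfrac{3}{4}q - \tfrac{3}{4} ≠ 0; add g_3 = \tfrac{3}{4}q - \tfrac{3}{4} to the basis.

The other S-polynomials (S(f_1,g_3), S(f_2,g_3)) all reduce to 0 modulo the current basis, so we have a Gröbner basis.
Inter-reduce: drop elements whose leading term is divisible by another's, tail-reduce, and make monic.

G = {p + 1, q - 1}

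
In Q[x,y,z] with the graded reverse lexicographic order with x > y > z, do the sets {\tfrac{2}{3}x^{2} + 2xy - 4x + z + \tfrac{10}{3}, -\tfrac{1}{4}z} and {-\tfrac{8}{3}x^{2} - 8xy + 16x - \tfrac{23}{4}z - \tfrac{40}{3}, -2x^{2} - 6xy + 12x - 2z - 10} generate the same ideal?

Yes, the ideals are equal.

Equality of ideals is decidable: compute both reduced Gröbner bases (unique for the ordering) and check whether they agree.
Buchberger on the first generating set:
f_1 = \tfrac{2}{3}x^{2} + 2xy - 4x + z + \tfrac{10}{3}, LT = x^{2}.
f_2 = -\tfrac{1}{4}z, LT = z.

S(f_1,f_2): leading monomials are coprime, so the S-polynomial reduces to 0 (Buchberger's first criterion).
Every S-polynomial of the final basis reduces to 0, so we have a Gröbner basis.
Inter-reduce: drop elements whose leading term is divisible by another's, tail-reduce, and make monic.
Reduced Gröbner basis: {x^{2} + 3xy - 6x + 5, z}.

Buchberger on the second generating set:
h_1 = -\tfrac{8}{3}x^{2} - 8xy + 16x - \tfrac{23}{4}z - \tfrac{40}{3}, LT = x^{2}.
h_2 = -2x^{2} - 6xy + 12x - 2z - 10, LT = x^{2}.

S(h_1,h_2): lcm = x^{2}. S = \tfrac{37}{32}z.
  leading term z: no divisor's leading term divides it; move \tfrac{37}{32}z to the remainder.
  remainder \tfrac{37}{32}z ≠ 0; add k_3 = \tfrac{37}{32}z to the basis.

S(h_1,k_3): leading monomials are coprime, so the S-polynomial reduces to 0 (Buchberger's first criterion).
S(h_2,k_3): leading monomials are coprime, so the S-polynomial reduces to 0 (Buchberger's first criterion).
Every S-polynomial of the final basis reduces to 0, so we have a Gröbner basis.
Inter-reduce: drop elements whose leading term is divisible by another's, tail-reduce, and make monic.
Reduced Gröbner basis: {x^{2} + 3xy - 6x + 5, z}.

Same reduced basis, so the two generating sets span the same ideal.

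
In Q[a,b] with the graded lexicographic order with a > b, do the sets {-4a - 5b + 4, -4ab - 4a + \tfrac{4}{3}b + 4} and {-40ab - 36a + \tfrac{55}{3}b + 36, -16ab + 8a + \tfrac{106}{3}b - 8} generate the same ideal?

Two ideals are equal iff their reduced Gröbner bases coincide (the reduced basis is unique for a fixed ordering).
Buchberger on the first generating set:
f_1 = -4a - 5b + 4, LT = a.
f_2 = -4ab - 4a + \tfrac{4}{3}b + 4, LT = ab.

S(f_1,f_2): lcm = ab. S = \tfrac{5}{4}b^{2} - a - \tfrac{2}{3}b + 1.
  reduce S modulo (f_1, f_2):
  remainder \tfrac{5}{4}b^{2} + \tfrac{7}{12}b ≠ 0; add g_3 = \tfrac{5}{4}b^{2} + \tfrac{7}{12}b to the basis.

The other S-polynomials (S(f_1,g_3), S(f_2,g_3)) all reduce to 0 modulo the current basis, so we have a Gröbner basis.
Inter-reduce: drop elements whose leading term is divisible by another's, tail-reduce, and make monic.
Reduced Gröbner basis: {b^{2} + \tfrac{7}{15}b, a + \tfrac{5}{4}b - 1}.

Buchberger on the second generating set:
h_1 = -40ab - 36a + \tfrac{55}{3}b + 36, LT = ab.
h_2 = -16ab + 8a + \tfrac{106}{3}b - 8, LT = ab.

S(h_1,h_2): lcm = ab. S = \tfrac{7}{5}a + \tfrac{7}{4}b - \tfrac{7}{5}.
  reduce S modulo (h_1, h_2):
  remainder \tfrac{7}{5}a + \tfrac{7}{4}b - \tfrac{7}{5} ≠ 0; add k_3 = \tfrac{7}{5}a + \tfrac{7}{4}b - \tfrac{7}{5} to the basis.

S(h_1,k_3): lcm = ab. S = -\tfrac{5}{4}b^{2} + \tfrac{9}{10}a + \tfrac{13}{24}b - \tfrac{9}{10}.
  reduce S modulo (h_1, h_2, k_3):
  remainder -\tfrac{5}{4}b^{2} - \tfrac{7}{12}b ≠ 0; add k_4 = -\tfrac{5}{4}b^{2} - \tfrac{7}{12}b to the basis.

The other S-polynomials (S(h_2,k_3), S(h_1,k_4), S(h_2,k_4), S(k_3,k_4)) all reduce to 0 modulo the current basis, so we have a Gröbner basis.
Inter-reduce: drop elements whose leading term is divisible by another's, tail-reduce, and make monic.
Reduced Gröbner basis: {b^{2} + \tfrac{7}{15}b, a + \tfrac{5}{4}b - 1}.

These coincide, so the ideals are equal.

Yes, the ideals are equal.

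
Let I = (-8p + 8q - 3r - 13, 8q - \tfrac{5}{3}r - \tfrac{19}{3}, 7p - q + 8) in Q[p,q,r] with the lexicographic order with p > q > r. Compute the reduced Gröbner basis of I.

Buchberger's algorithm terminates because the ascending chain of leading-term ideals stabilizes.

f_1 = -8p + 8q - 3r - 13, LT = p.
f_2 = 8q - \tfrac{5}{3}r - \tfrac{19}{3}, LT = q.
f_3 = 7p - q + 8, LT = p.

S(f_1,f_3): lcm = p. S = -\tfrac{6}{7}q + \tfrac{3}{8}r + \tfrac{27}{56}.
  leading term q: subtract (-\tfrac{3}{28})·f_2 from -\tfrac{6}{7}q + \tfrac{3}{8}r + \tfrac{27}{56} → \tfrac{11}{56}r - \tfrac{11}{56}
  leading term r: no divisor's leading term divides it; move \tfrac{11}{56}r to the remainder.
  leading term 1: no divisor's leading term divides it; move -\tfrac{11}{56} to the remainder.
  remainder \tfrac{11}{56}r - \tfrac{11}{56} ≠ 0; add g_4 = \tfrac{11}{56}r - \tfrac{11}{56} to the basis.

The other S-polynomials (S(f_1,f_2), S(f_2,f_3), S(f_1,g_4), S(f_2,g_4), S(f_3,g_4)) all reduce to 0 modulo the current basis, so we have a Gröbner basis.
Inter-reduce: drop elements whose leading term is divisible by another's, tail-reduce, and make monic.

G = {p + 1, q - 1, r - 1}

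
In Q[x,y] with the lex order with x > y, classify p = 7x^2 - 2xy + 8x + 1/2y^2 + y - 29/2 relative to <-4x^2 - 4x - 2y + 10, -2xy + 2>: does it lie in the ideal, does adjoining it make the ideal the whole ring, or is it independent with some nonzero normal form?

First compute the reduced Gröbner basis of I by Buchberger's algorithm.
f_1 = -4x^2 - 4x - 2y + 10, LT = x^2.
f_2 = -2xy + 2, LT = xy.

S(f_1,f_2): lcm = x^2y. S = xy + x + 1/2y^2 - 5/2y.
  leading term xy: subtract (-1/2)·f_2 from xy + x + 1/2y^2 - 5/2y → x + 1/2y^2 - 5/2y + 1
  leading term x: no divisor's leading term divides it; move x to the remainder.
  leading term y^2: no divisor's leading term divides it; move 1/2y^2 to the remainder.
  leading term y: no divisor's leading term divides it; move -5/2y to the remainder.
  leading term 1: no divisor's leading term divides it; move 1 to the remainder.
  remainder x + 1/2y^2 - 5/2y + 1 ≠ 0; add h_3 = x + 1/2y^2 - 5/2y + 1 to the basis.

S(f_2,h_3): lcm = xy. S = -1/2y^3 + 5/2y^2 - y - 1.
  leading term y^3: no divisor's leading term divides it; move -1/2y^3 to the remainder.
  leading term y^2: no divisor's leading term divides it; move 5/2y^2 to the remainder.
  leading term y: no divisor's leading term divides it; move -y to the remainder.
  leading term 1: no divisor's leading term divides it; move -1 to the remainder.
  remainder -1/2y^3 + 5/2y^2 - y - 1 ≠ 0; add h_4 = -1/2y^3 + 5/2y^2 - y - 1 to the basis.

The other S-polynomials (S(f_1,h_3), S(f_1,h_4), S(f_2,h_4), S(h_3,h_4)) all reduce to 0 modulo the current basis, so we have a Gröbner basis.
Inter-reduce: drop elements whose leading term is divisible by another's, tail-reduce, and make monic.
Reduced Gröbner basis: {x + 1/2y^2 - 5/2y + 1, y^3 - 5y^2 + 2y + 2}.
Label its elements g_1 = x + 1/2y^2 - 5/2y + 1, g_2 = y^3 - 5y^2 + 2y + 2.

Reduce p = 7x^2 - 2xy + 8x + 1/2y^2 + y - 29/2 modulo G:
  leading term x^2: subtract (7x)·g_1 from 7x^2 - 2xy + 8x + 1/2y^2 + y - 29/2 → -7/2xy^2 + 31/2xy + x + 1/2y^2 + y - 29/2
  leading term xy^2: subtract (-7/2y^2)·g_1 from -7/2xy^2 + 31/2xy + x + 1/2y^2 + y - 29/2 → 31/2xy + x + 7/4y^4 - 35/4y^3 + 4y^2 + y - 29/2
  leading term xy: subtract (31/2y)·g_1 from 31/2xy + x + 7/4y^4 - 35/4y^3 + 4y^2 + y - 29/2 → x + 7/4y^4 - 33/2y^3 + 171/4y^2 - 29/2y - 29/2
  leading term x: subtract (1)·g_1 from x + 7/4y^4 - 33/2y^3 + 171/4y^2 - 29/2y - 29/2 → 7/4y^4 - 33/2y^3 + 169/4y^2 - 12y - 31/2
  leading term y^4: subtract (7/4y)·g_2 from 7/4y^4 - 33/2y^3 + 169/4y^2 - 12y - 31/2 → -31/4y^3 + 155/4y^2 - 31/2y - 31/2
  leading term y^3: subtract (-31/4)·g_2 from -31/4y^3 + 155/4y^2 - 31/2y - 31/2 → 0
  normal form = 0.
Since the normal form is 0, p ∈ I.

7x^2 - 2xy + 8x + 1/2y^2 + y - 29/2 lies in I (it reduces to 0).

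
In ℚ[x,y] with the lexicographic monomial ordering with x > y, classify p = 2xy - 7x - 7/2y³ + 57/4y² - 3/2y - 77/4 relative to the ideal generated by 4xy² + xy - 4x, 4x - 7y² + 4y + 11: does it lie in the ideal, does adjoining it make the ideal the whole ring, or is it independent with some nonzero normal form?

First compute the reduced Gröbner basis of I by Buchberger's algorithm.
f_1 = 4xy² + xy - 4x, LT = xy².
f_2 = 4x - 7y² + 4y + 11, LT = x.

S(f_1,f_2): lcm = xy². S = ¼xy - x + 7/4y⁴ - y³ - 11/4y².
  leading term xy: subtract (1/16y)·f_2 from ¼xy - x + 7/4y⁴ - y³ - 11/4y² → -x + 7/4y⁴ - 9/16y³ - 3y² - 11/16y
  leading term x: subtract (-¼)·f_2 from -x + 7/4y⁴ - 9/16y³ - 3y² - 11/16y → 7/4y⁴ - 9/16y³ - 19/4y² + 5/16y + 11/4
  leading term y⁴: no divisor's leading term divides it; move 7/4y⁴ to the remainder.
  leading term y³: no divisor's leading term divides it; move -9/16y³ to the remainder.
  leading term y²: no divisor's leading term divides it; move -19/4y² to the remainder.
  leading term y: no divisor's leading term divides it; move 5/16y to the remainder.
  leading term 1: no divisor's leading term divides it; move 11/4 to the remainder.
  remainder 7/4y⁴ - 9/16y³ - 19/4y² + 5/16y + 11/4 ≠ 0; add h_3 = 7/4y⁴ - 9/16y³ - 19/4y² + 5/16y + 11/4 to the basis.

The other S-polynomials (S(f_1,h_3), S(f_2,h_3)) all reduce to 0 modulo the current basis, so we have a Gröbner basis.
Inter-reduce: drop elements whose leading term is divisible by another's, tail-reduce, and make monic.
Reduced Gröbner basis: {x - 7/4y² + y + 11/4, y⁴ - 9/28y³ - 19/7y² + 5/28y + 11/7}.
Label its elements g_1 = x - 7/4y² + y + 11/4, g_2 = y⁴ - 9/28y³ - 19/7y² + 5/28y + 11/7.

Reduce p = 2xy - 7x - 7/2y³ + 57/4y² - 3/2y - 77/4 modulo G:
  leading term xy: subtract (2y)·g_1 from 2xy - 7x - 7/2y³ + 57/4y² - 3/2y - 77/4 → -7x + 49/4y² - 7y - 77/4
  leading term x: subtract (-7)·g_1 from -7x + 49/4y² - 7y - 77/4 → 0
  normal form = 0.
Since the normal form is 0, p ∈ I.

2xy - 7x - 7/2y³ + 57/4y² - 3/2y - 77/4 lies in I (it reduces to 0).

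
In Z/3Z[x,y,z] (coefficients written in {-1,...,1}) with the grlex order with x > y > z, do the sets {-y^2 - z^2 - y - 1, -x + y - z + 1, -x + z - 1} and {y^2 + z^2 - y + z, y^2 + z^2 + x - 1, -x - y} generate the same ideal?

Equality of ideals is decidable: compute both reduced Gröbner bases (unique for the ordering) and check whether they agree.
Buchberger on the first generating set:
f_1 = -y^2 - z^2 - y - 1, LT = y^2.
f_2 = -x + y - z + 1, LT = x.
f_3 = -x + z - 1, LT = x.

S(f_1,f_2): leading monomials are coprime, so the S-polynomial reduces to 0 (Buchberger's first criterion).
S(f_1,f_3): leading monomials are coprime, so the S-polynomial reduces to 0 (Buchberger's first criterion).
S(f_2,f_3): lcm = x. S = -y - z + 1.
  leading term y: no divisor's leading term divides it; move -y to the remainder.
  leading term z: no divisor's leading term divides it; move -z to the remainder.
  leading term 1: no divisor's leading term divides it; move 1 to the remainder.
  remainder -y - z + 1 ≠ 0; add g_4 = -y - z + 1 to the basis.

S(f_1,g_4): lcm = y^2. S = -yz + z^2 - y + 1.
  leading term yz: subtract (z)·g_4 from -yz + z^2 - y + 1 → -z^2 - y - z + 1
  leading term z^2: no divisor's leading term divides it; move -z^2 to the remainder.
  leading term y: subtract (1)·g_4 from -y - z + 1 → 0
  remainder -z^2 ≠ 0; add g_5 = -z^2 to the basis.

S(f_2,g_4): leading monomials are coprime, so the S-polynomial reduces to 0 (Buchberger's first criterion).
S(f_3,g_4): leading monomials are coprime, so the S-polynomial reduces to 0 (Buchberger's first criterion).
S(f_1,g_5): leading monomials are coprime, so the S-polynomial reduces to 0 (Buchberger's first criterion).
S(f_2,g_5): leading monomials are coprime, so the S-polynomial reduces to 0 (Buchberger's first criterion).
S(f_3,g_5): leading monomials are coprime, so the S-polynomial reduces to 0 (Buchberger's first criterion).
S(g_4,g_5): leading monomials are coprime, so the S-polynomial reduces to 0 (Buchberger's first criterion).
Every S-polynomial of the final basis reduces to 0, so we have a Gröbner basis.
Inter-reduce: drop elements whose leading term is divisible by another's, tail-reduce, and make monic.
Reduced Gröbner basis: {z^2, x - z + 1, y + z - 1}.

Buchberger on the second generating set:
h_1 = y^2 + z^2 - y + z, LT = y^2.
h_2 = y^2 + z^2 + x - 1, LT = y^2.
h_3 = -x - y, LT = x.

S(h_1,h_2): lcm = y^2. S = -x - y + z + 1.
  leading term x: subtract (1)·h_3 from -x - y + z + 1 → z + 1
  leading term z: no divisor's leading term divides it; move z to the remainder.
  leading term 1: no divisor's leading term divides it; move 1 to the remainder.
  remainder z + 1 ≠ 0; add k_4 = z + 1 to the basis.

S(h_1,h_3): leading monomials are coprime, so the S-polynomial reduces to 0 (Buchberger's first criterion).
S(h_2,h_3): leading monomials are coprime, so the S-polynomial reduces to 0 (Buchberger's first criterion).
S(h_1,k_4): leading monomials are coprime, so the S-polynomial reduces to 0 (Buchberger's first criterion).
S(h_2,k_4): leading monomials are coprime, so the S-polynomial reduces to 0 (Buchberger's first criterion).
S(h_3,k_4): leading monomials are coprime, so the S-polynomial reduces to 0 (Buchberger's first criterion).
Every S-polynomial of the final basis reduces to 0, so we have a Gröbner basis.
Inter-reduce: drop elements whose leading term is divisible by another's, tail-reduce, and make monic.
Reduced Gröbner basis: {y^2 - y, x + y, z + 1}.

The bases are distinct; the ideals are different.

No, the ideals differ.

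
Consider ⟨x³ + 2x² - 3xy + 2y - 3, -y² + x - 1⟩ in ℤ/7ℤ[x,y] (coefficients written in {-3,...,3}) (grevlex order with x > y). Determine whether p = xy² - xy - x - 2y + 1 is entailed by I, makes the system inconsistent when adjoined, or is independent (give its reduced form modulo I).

xy² - xy - x - 2y + 1 is independent of I; its normal form modulo I is x² - xy - 2x - 2y + 1.

First compute the reduced Gröbner basis of I by Buchberger's algorithm.
f_1 = x³ + 2x² - 3xy + 2y - 3, LT = x³.
f_2 = -y² + x - 1, LT = y².

S(f_1,f_2): leading monomials are coprime, so the S-polynomial reduces to 0 (Buchberger's first criterion).
Every S-polynomial of the final basis reduces to 0, so we have a Gröbner basis.
Inter-reduce: drop elements whose leading term is divisible by another's, tail-reduce, and make monic.
Reduced Gröbner basis: {x³ + 2x² - 3xy + 2y - 3, y² - x + 1}.
Label its elements g_1 = x³ + 2x² - 3xy + 2y - 3, g_2 = y² - x + 1.

Reduce p = xy² - xy - x - 2y + 1 modulo G:
  leading term xy²: subtract (x)·g_2 from xy² - xy - x - 2y + 1 → x² - xy - 2x - 2y + 1
  leading term x²: no divisor's leading term divides it; move x² to the remainder.
  leading term xy: no divisor's leading term divides it; move -xy to the remainder.
  leading term x: no divisor's leading term divides it; move -2x to the remainder.
  leading term y: no divisor's leading term divides it; move -2y to the remainder.
  leading term 1: no divisor's leading term divides it; move 1 to the remainder.
  normal form = x² - xy - 2x - 2y + 1.
The normal form is nonzero, so p ∉ I. Since p minus its normal form lies in I, I + (p) = I + (r) where r = x² - xy - 2x - 2y + 1; decide whether this ideal is the whole ring.
Run Buchberger on G together with r (pairs among the g_i already reduce to 0 since G is a Gröbner basis):
g_1 = x³ + 2x² - 3xy + 2y - 3, LT = x³.
g_2 = y² - x + 1, LT = y².
r = x² - xy - 2x - 2y + 1, LT = x².

S(g_1,g_2): leading monomials are coprime, so the S-polynomial reduces to 0 (Buchberger's first criterion).
S(g_1,r): lcm = x³. S = x²y - 3x² - xy - x + 2y - 3.
  leading term x²y: subtract (y)·r from x²y - 3x² - xy - x + 2y - 3 → xy² - 3x² + xy + 2y² - x + y - 3
  leading term xy²: subtract (x)·g_2 from xy² - 3x² + xy + 2y² - x + y - 3 → -2x² + xy + 2y² - 2x + y - 3
  leading term x²: subtract (-2)·r from -2x² + xy + 2y² - 2x + y - 3 → -xy + 2y² + x - 3y - 1
  leading term xy: no divisor's leading term divides it; move -xy to the remainder.
  leading term y²: subtract (2)·g_2 from 2y² + x - 3y - 1 → 3x - 3y - 3
  leading term x: no divisor's leading term divides it; move 3x to the remainder.
  leading term y: no divisor's leading term divides it; move -3y to the remainder.
  leading term 1: no divisor's leading term divides it; move -3 to the remainder.
  remainder -xy + 3x - 3y - 3 ≠ 0; add m_4 = -xy + 3x - 3y - 3 to the basis.

S(g_2,r): leading monomials are coprime, so the S-polynomial reduces to 0 (Buchberger's first criterion).
S(g_1,m_4): lcm = x³y. S = 3x³ - x²y - 3xy² - 3x² + 2y² - 3y.
  leading term x³: subtract (3)·g_1 from 3x³ - x²y - 3xy² - 3x² + 2y² - 3y → -x²y - 3xy² - 2x² + 2xy + 2y² - 2y + 2
  leading term x²y: subtract (-y)·r from -x²y - 3xy² - 2x² + 2xy + 2y² - 2y + 2 → 3xy² - 2x² - y + 2
  leading term xy²: subtract (3x)·g_2 from 3xy² - 2x² - y + 2 → x² - 3x - y + 2
  leading term x²: subtract (1)·r from x² - 3x - y + 2 → xy - x + y + 1
  leading term xy: subtract (-1)·m_4 from xy - x + y + 1 → 2x - 2y - 2
  leading term x: no divisor's leading term divides it; move 2x to the remainder.
  leading term y: no divisor's leading term divides it; move -2y to the remainder.
  leading term 1: no divisor's leading term divides it; move -2 to the remainder.
  remainder 2x - 2y - 2 ≠ 0; add m_5 = 2x - 2y - 2 to the basis.

S(g_2,m_4): lcm = xy². S = -x² + 3xy - 3y² + x - 3y.
  leading term x²: subtract (-1)·r from -x² + 3xy - 3y² + x - 3y → 2xy - 3y² - x + 2y + 1
  leading term xy: subtract (-2)·m_4 from 2xy - 3y² - x + 2y + 1 → -3y² - 2x + 3y + 2
  leading term y²: subtract (-3)·g_2 from -3y² - 2x + 3y + 2 → 2x + 3y - 2
  leading term x: subtract (1)·m_5 from 2x + 3y - 2 → -2y
  leading term y: no divisor's leading term divides it; move -2y to the remainder.
  remainder -2y ≠ 0; add m_6 = -2y to the basis.

S(r,m_4): lcm = x²y. S = -xy² + 3x² + 2xy - 2y² - 3x + y.
  leading term xy²: subtract (-x)·g_2 from -xy² + 3x² + 2xy - 2y² - 3x + y → 2x² + 2xy - 2y² - 2x + y
  leading term x²: subtract (2)·r from 2x² + 2xy - 2y² - 2x + y → -3xy - 2y² + 2x - 2y - 2
  leading term xy: subtract (3)·m_4 from -3xy - 2y² + 2x - 2y - 2 → -2y²
  leading term y²: subtract (-2)·g_2 from -2y² → -2x + 2
  leading term x: subtract (-1)·m_5 from -2x + 2 → -2y
  leading term y: subtract (1)·m_6 from -2y → 0
  remainder 0.

S(g_1,m_5): lcm = x³. S = x²y + 3x² - 3xy + 2y - 3.
  leading term x²y: subtract (y)·r from x²y + 3x² - 3xy + 2y - 3 → xy² + 3x² - xy + 2y² + y - 3
  leading term xy²: subtract (x)·g_2 from xy² + 3x² - xy + 2y² + y - 3 → -3x² - xy + 2y² - x + y - 3
  leading term x²: subtract (-3)·r from -3x² - xy + 2y² - x + y - 3 → 3xy + 2y² + 2y
  leading term xy: subtract (-3)·m_4 from 3xy + 2y² + 2y → 2y² + 2x - 2
  leading term y²: subtract (2)·g_2 from 2y² + 2x - 2 → -3x + 3
  leading term x: subtract (2)·m_5 from -3x + 3 → -3y
  leading term y: subtract (-2)·m_6 from -3y → 0
  remainder 0.

S(g_2,m_5): leading monomials are coprime, so the S-polynomial reduces to 0 (Buchberger's first criterion).
S(r,m_5): lcm = x². S = -x - 2y + 1.
  leading term x: subtract (3)·m_5 from -x - 2y + 1 → -3y
  leading term y: subtract (-2)·m_6 from -3y → 0
  remainder 0.

S(m_4,m_5): lcm = xy. S = y² - 3x - 3y + 3.
  leading term y²: subtract (1)·g_2 from y² - 3x - 3y + 3 → -2x - 3y + 2
  leading term x: subtract (-1)·m_5 from -2x - 3y + 2 → 2y
  leading term y: subtract (-1)·m_6 from 2y → 0
  remainder 0.

S(g_1,m_6): leading monomials are coprime, so the S-polynomial reduces to 0 (Buchberger's first criterion).
S(g_2,m_6): lcm = y². S = -x + 1.
  leading term x: subtract (3)·m_5 from -x + 1 → -y
  leading term y: subtract (-3)·m_6 from -y → 0
  remainder 0.

S(r,m_6): leading monomials are coprime, so the S-polynomial reduces to 0 (Buchberger's first criterion).
S(m_4,m_6): lcm = xy. S = -3x + 3y + 3.
  leading term x: subtract (2)·m_5 from -3x + 3y + 3 → 0
  remainder 0.

S(m_5,m_6): leading monomials are coprime, so the S-polynomial reduces to 0 (Buchberger's first criterion).
Every S-polynomial of the final basis reduces to 0, so we have a Gröbner basis.
Inter-reduce: drop elements whose leading term is divisible by another's, tail-reduce, and make monic.
Reduced Gröbner basis: {x - 1, y}.
The reduced Gröbner basis of I + (p) is {x - 1, y} ≠ {1}, a proper ideal, so the enlarged system stays consistent: p is independent of I, with normal form x² - xy - 2x - 2y + 1.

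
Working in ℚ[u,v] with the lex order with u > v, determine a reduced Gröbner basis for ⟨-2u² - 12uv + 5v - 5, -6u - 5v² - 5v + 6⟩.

f_1 = -2u² - 12uv + 5v - 5, LT = u².
f_2 = -6u - 5v² - 5v + 6, LT = u.

S(f_1,f_2): lcm = u². S = -⅚uv² + 31/6uv + u - 5/2v + 5/2.
  leading term uv²: subtract (5/36v²)·f_2 from -⅚uv² + 31/6uv + u - 5/2v + 5/2 → 31/6uv + u + 25/36v⁴ + 25/36v³ - ⅚v² - 5/2v + 5/2
  leading term uv: subtract (-31/36v)·f_2 from 31/6uv + u + 25/36v⁴ + 25/36v³ - ⅚v² - 5/2v + 5/2 → u + 25/36v⁴ - 65/18v³ - 185/36v² + 8/3v + 5/2
  leading term u: subtract (-⅙)·f_2 from u + 25/36v⁴ - 65/18v³ - 185/36v² + 8/3v + 5/2 → 25/36v⁴ - 65/18v³ - 215/36v² + 11/6v + 7/2
  leading term v⁴: no divisor's leading term divides it; move 25/36v⁴ to the remainder.
  leading term v³: no divisor's leading term divides it; move -65/18v³ to the remainder.
  leading term v²: no divisor's leading term divides it; move -215/36v² to the remainder.
  leading term v: no divisor's leading term divides it; move 11/6v to the remainder.
  leading term 1: no divisor's leading term divides it; move 7/2 to the remainder.
  remainder 25/36v⁴ - 65/18v³ - 215/36v² + 11/6v + 7/2 ≠ 0; add g_3 = 25/36v⁴ - 65/18v³ - 215/36v² + 11/6v + 7/2 to the basis.

S(f_1,g_3): leading monomials are coprime, so the S-polynomial reduces to 0 (Buchberger's first criterion).
S(f_2,g_3): leading monomials are coprime, so the S-polynomial reduces to 0 (Buchberger's first criterion).
Every S-polynomial of the final basis reduces to 0, so we have a Gröbner basis.
Inter-reduce: drop elements whose leading term is divisible by another's, tail-reduce, and make monic.

G = {u + ⅚v² + ⅚v - 1, v⁴ - 26/5v³ - 43/5v² + 66/25v + 126/25}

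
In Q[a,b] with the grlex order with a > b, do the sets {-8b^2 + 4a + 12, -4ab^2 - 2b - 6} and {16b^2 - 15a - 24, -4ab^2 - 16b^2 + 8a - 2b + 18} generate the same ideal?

No, the ideals differ.

Two ideals are equal iff their reduced Gröbner bases coincide (the reduced basis is unique for a fixed ordering).
Buchberger on the first generating set:
f_1 = -8b^2 + 4a + 12, LT = b^2.
f_2 = -4ab^2 - 2b - 6, LT = ab^2.

S(f_1,f_2): lcm = ab^2. S = -1/2a^2 - 3/2a - 1/2b - 3/2.
  leading term a^2: no divisor's leading term divides it; move -1/2a^2 to the remainder.
  leading term a: no divisor's leading term divides it; move -3/2a to the remainder.
  leading term b: no divisor's leading term divides it; move -1/2b to the remainder.
  leading term 1: no divisor's leading term divides it; move -3/2 to the remainder.
  remainder -1/2a^2 - 3/2a - 1/2b - 3/2 ≠ 0; add g_3 = -1/2a^2 - 3/2a - 1/2b - 3/2 to the basis.

The other S-polynomials (S(f_1,g_3), S(f_2,g_3)) all reduce to 0 modulo the current basis, so we have a Gröbner basis.
Inter-reduce: drop elements whose leading term is divisible by another's, tail-reduce, and make monic.
Reduced Gröbner basis: {a^2 + 3a + b + 3, b^2 - 1/2a - 3/2}.

Buchberger on the second generating set:
h_1 = 16b^2 - 15a - 24, LT = b^2.
h_2 = -4ab^2 - 16b^2 + 8a - 2b + 18, LT = ab^2.

S(h_1,h_2): lcm = ab^2. S = -15/16a^2 - 4b^2 + 1/2a - 1/2b + 9/2.
  leading term a^2: no divisor's leading term divides it; move -15/16a^2 to the remainder.
  leading term b^2: subtract (-1/4)·h_1 from -4b^2 + 1/2a - 1/2b + 9/2 → -13/4a - 1/2b - 3/2
  leading term a: no divisor's leading term divides it; move -13/4a to the remainder.
  leading term b: no divisor's leading term divides it; move -1/2b to the remainder.
  leading term 1: no divisor's leading term divides it; move -3/2 to the remainder.
  remainder -15/16a^2 - 13/4a - 1/2b - 3/2 ≠ 0; add k_3 = -15/16a^2 - 13/4a - 1/2b - 3/2 to the basis.

The other S-polynomials (S(h_1,k_3), S(h_2,k_3)) all reduce to 0 modulo the current basis, so we have a Gröbner basis.
Inter-reduce: drop elements whose leading term is divisible by another's, tail-reduce, and make monic.
Reduced Gröbner basis: {a^2 + 52/15a + 8/15b + 8/5, b^2 - 15/16a - 3/2}.

These differ, so the ideals are not equal.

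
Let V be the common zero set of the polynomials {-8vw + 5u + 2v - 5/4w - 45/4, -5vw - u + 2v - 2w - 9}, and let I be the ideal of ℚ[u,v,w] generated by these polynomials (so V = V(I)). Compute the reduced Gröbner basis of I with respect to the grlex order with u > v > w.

G = {vw - 4/11v + 15/44w + 75/44, u - 2/11v + 13/44w + 21/44}

f_1 = -8vw + 5u + 2v - 5/4w - 45/4, LT = vw.
f_2 = -5vw - u + 2v - 2w - 9, LT = vw.

S(f_1,f_2): lcm = vw. S = -33/40u + 3/20v - 39/160w - 63/160.
  leading term u: no divisor's leading term divides it; move -33/40u to the remainder.
  leading term v: no divisor's leading term divides it; move 3/20v to the remainder.
  leading term w: no divisor's leading term divides it; move -39/160w to the remainder.
  leading term 1: no divisor's leading term divides it; move -63/160 to the remainder.
  remainder -33/40u + 3/20v - 39/160w - 63/160 ≠ 0; add g_3 = -33/40u + 3/20v - 39/160w - 63/160 to the basis.

The other S-polynomials (S(f_1,g_3), S(f_2,g_3)) all reduce to 0 modulo the current basis, so we have a Gröbner basis.
Inter-reduce: drop elements whose leading term is divisible by another's, tail-reduce, and make monic.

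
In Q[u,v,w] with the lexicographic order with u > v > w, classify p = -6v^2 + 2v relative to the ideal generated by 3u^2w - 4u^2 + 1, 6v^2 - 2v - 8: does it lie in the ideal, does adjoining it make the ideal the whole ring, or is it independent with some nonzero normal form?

First compute the reduced Gröbner basis of I by Buchberger's algorithm.
f_1 = 3u^2w - 4u^2 + 1, LT = u^2w.
f_2 = 6v^2 - 2v - 8, LT = v^2.

The S-polynomials (S(f_1,f_2)) all reduce to 0 modulo the current basis, so we have a Gröbner basis.
Inter-reduce: drop elements whose leading term is divisible by another's, tail-reduce, and make monic.
Reduced Gröbner basis: {u^2w - 4/3u^2 + 1/3, v^2 - 1/3v - 4/3}.
Label its elements g_1 = u^2w - 4/3u^2 + 1/3, g_2 = v^2 - 1/3v - 4/3.

Reduce p = -6v^2 + 2v modulo G:
  leading term v^2: subtract (-6)·g_2 from -6v^2 + 2v → -8
  leading term 1: no divisor's leading term divides it; move -8 to the remainder.
  normal form = -8.
The normal form is nonzero, so p ∉ I. Since p minus its normal form lies in I, I + (p) = I + (r) where r = -8; decide whether this ideal is the whole ring.
Here r = -8 is a nonzero constant, hence a unit: 1 ∈ I + (p), the Gröbner basis of I + (p) is {1}, and the enlarged system has no common solution — adjoining p is inconsistent.

Adjoining -6v^2 + 2v makes the ideal the whole ring: the system is inconsistent.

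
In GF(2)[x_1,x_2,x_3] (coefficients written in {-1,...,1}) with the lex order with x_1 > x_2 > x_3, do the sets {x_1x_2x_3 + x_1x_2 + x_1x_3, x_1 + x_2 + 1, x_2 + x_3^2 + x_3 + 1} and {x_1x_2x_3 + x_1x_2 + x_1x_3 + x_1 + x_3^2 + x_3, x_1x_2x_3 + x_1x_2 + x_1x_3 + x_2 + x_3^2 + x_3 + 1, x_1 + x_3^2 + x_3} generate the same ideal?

Yes, the ideals are equal.

Since reduced Gröbner bases are canonical representatives of ideals under a given ordering, it suffices to compute and compare them.
Buchberger on the first generating set:
f_1 = x_1x_2x_3 + x_1x_2 + x_1x_3, LT = x_1x_2x_3.
f_2 = x_1 + x_2 + 1, LT = x_1.
f_3 = x_2 + x_3^2 + x_3 + 1, LT = x_2.

S(f_1,f_2): lcm = x_1x_2x_3. S = x_1x_2 + x_1x_3 + x_2^2x_3 + x_2x_3.
  reduce S modulo (f_1, f_2, f_3):
  remainder x_3^5 + x_3^4 + x_3^3 + x_3 ≠ 0; add g_4 = x_3^5 + x_3^4 + x_3^3 + x_3 to the basis.

The other S-polynomials (S(f_1,f_3), S(f_2,f_3), S(f_1,g_4), S(f_2,g_4), S(f_3,g_4)) all reduce to 0 modulo the current basis, so we have a Gröbner basis.
Inter-reduce: drop elements whose leading term is divisible by another's, tail-reduce, and make monic.
Reduced Gröbner basis: {x_1 + x_3^2 + x_3, x_2 + x_3^2 + x_3 + 1, x_3^5 + x_3^4 + x_3^3 + x_3}.

Buchberger on the second generating set:
h_1 = x_1x_2x_3 + x_1x_2 + x_1x_3 + x_1 + x_3^2 + x_3, LT = x_1x_2x_3.
h_2 = x_1x_2x_3 + x_1x_2 + x_1x_3 + x_2 + x_3^2 + x_3 + 1, LT = x_1x_2x_3.
h_3 = x_1 + x_3^2 + x_3, LT = x_1.

S(h_1,h_2): lcm = x_1x_2x_3. S = x_1 + x_2 + 1.
  reduce S modulo (h_1, h_2, h_3):
  remainder x_2 + x_3^2 + x_3 + 1 ≠ 0; add k_4 = x_2 + x_3^2 + x_3 + 1 to the basis.

S(h_1,h_3): lcm = x_1x_2x_3. S = x_1x_2 + x_1x_3 + x_1 + x_2x_3^3 + x_2x_3^2 + x_3^2 + x_3.
  reduce S modulo (h_1, h_2, h_3, k_4):
  remainder x_3^5 + x_3^4 + x_3^3 + x_3 ≠ 0; add k_5 = x_3^5 + x_3^4 + x_3^3 + x_3 to the basis.

The other S-polynomials (S(h_2,h_3), S(h_1,k_4), S(h_2,k_4), S(h_3,k_4), S(h_1,k_5), S(h_2,k_5), S(h_3,k_5), S(k_4,k_5)) all reduce to 0 modulo the current basis, so we have a Gröbner basis.
Inter-reduce: drop elements whose leading term is divisible by another's, tail-reduce, and make monic.
Reduced Gröbner basis: {x_1 + x_3^2 + x_3, x_2 + x_3^2 + x_3 + 1, x_3^5 + x_3^4 + x_3^3 + x_3}.

Same reduced basis, so the two generating sets span the same ideal.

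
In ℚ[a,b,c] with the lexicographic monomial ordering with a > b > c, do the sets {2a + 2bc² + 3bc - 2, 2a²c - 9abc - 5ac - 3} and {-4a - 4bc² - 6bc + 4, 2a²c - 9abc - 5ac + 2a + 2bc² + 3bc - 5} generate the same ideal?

Yes, the ideals are equal.

Two ideals are equal iff their reduced Gröbner bases coincide (the reduced basis is unique for a fixed ordering).
Buchberger on the first generating set:
f_1 = 2a + 2bc² + 3bc - 2, LT = a.
f_2 = 2a²c - 9abc - 5ac - 3, LT = a²c.

S(f_1,f_2): lcm = a²c. S = abc³ + 3/2abc² + 9/2abc + 3/2ac + 3/2.
  reduce S modulo (f_1, f_2):
  remainder -b²c⁵ - 3b²c⁴ - 27/4b²c³ - 27/4b²c² - ½bc³ - ¾bc² + 9/2bc + 3/2c + 3/2 ≠ 0; add g_3 = -b²c⁵ - 3b²c⁴ - 27/4b²c³ - 27/4b²c² - ½bc³ - ¾bc² + 9/2bc + 3/2c + 3/2 to the basis.

The other S-polynomials (S(f_1,g_3), S(f_2,g_3)) all reduce to 0 modulo the current basis, so we have a Gröbner basis.
Inter-reduce: drop elements whose leading term is divisible by another's, tail-reduce, and make monic.
Reduced Gröbner basis: {a + bc² + 3/2bc - 1, b²c⁵ + 3b²c⁴ + 27/4b²c³ + 27/4b²c² + ½bc³ + ¾bc² - 9/2bc - 3/2c - 3/2}.

Buchberger on the second generating set:
h_1 = -4a - 4bc² - 6bc + 4, LT = a.
h_2 = 2a²c - 9abc - 5ac + 2a + 2bc² + 3bc - 5, LT = a²c.

S(h_1,h_2): lcm = a²c. S = abc³ + 3/2abc² + 9/2abc + 3/2ac - a - bc² - 3/2bc + 5/2.
  reduce S modulo (h_1, h_2):
  remainder -b²c⁵ - 3b²c⁴ - 27/4b²c³ - 27/4b²c² - ½bc³ - ¾bc² + 9/2bc + 3/2c + 3/2 ≠ 0; add k_3 = -b²c⁵ - 3b²c⁴ - 27/4b²c³ - 27/4b²c² - ½bc³ - ¾bc² + 9/2bc + 3/2c + 3/2 to the basis.

The other S-polynomials (S(h_1,k_3), S(h_2,k_3)) all reduce to 0 modulo the current basis, so we have a Gröbner basis.
Inter-reduce: drop elements whose leading term is divisible by another's, tail-reduce, and make monic.
Reduced Gröbner basis: {a + bc² + 3/2bc - 1, b²c⁵ + 3b²c⁴ + 27/4b²c³ + 27/4b²c² + ½bc³ + ¾bc² - 9/2bc - 3/2c - 3/2}.

The two bases agree; hence the ideals are identical.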